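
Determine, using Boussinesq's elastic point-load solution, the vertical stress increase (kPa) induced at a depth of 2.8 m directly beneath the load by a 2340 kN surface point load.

Δσ_z ≈ 143 kPa

Boussinesq vertical stress below a point load on an elastic half-space:
Δσ_z = 3P/(2πz²) · [1 + (r/z)²]^(−5/2)
r/z = 0/2.8 = 0; [1+(r/z)²]^(−5/2) = 1.
Δσ_z = 3×2340/(2π×2.8²) × 1 = 142.51 × 1 = 142.5 kPa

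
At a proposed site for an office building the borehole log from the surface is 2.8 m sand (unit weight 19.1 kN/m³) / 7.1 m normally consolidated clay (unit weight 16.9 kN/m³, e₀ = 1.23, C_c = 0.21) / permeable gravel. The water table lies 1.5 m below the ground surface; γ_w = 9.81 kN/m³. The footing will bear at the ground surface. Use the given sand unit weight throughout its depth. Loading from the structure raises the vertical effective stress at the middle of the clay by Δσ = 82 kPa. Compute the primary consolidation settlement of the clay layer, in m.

S_c ≈ 0.235 m

Mid-depth of clay below the ground surface: z = 2.8 + 7.1/2 = 6.35 m.
Total vertical stress at mid-clay: σ_v = 19.1×2.8 + 16.9×3.55 = 113.47 kPa.
Pore pressure: u = 9.81×(6.35 − 1.5) = 47.578 kPa.
Initial effective stress: σ'_0 = σ_v − u = 113.47 − 47.578 = 65.892 kPa.
Final effective stress: σ'_f = σ'_0 + Δσ = 65.892 + 82 = 147.89 kPa.
Normally consolidated clay, so the full stress increment lies on the virgin compression line:
S_c = C_c·H/(1+e₀)·log₁₀(σ'_f/σ'_0) = 0.21×7.1/(1+1.23)×log₁₀(147.89/65.892)
    = 0.66861 × 0.35111 = 0.2348 m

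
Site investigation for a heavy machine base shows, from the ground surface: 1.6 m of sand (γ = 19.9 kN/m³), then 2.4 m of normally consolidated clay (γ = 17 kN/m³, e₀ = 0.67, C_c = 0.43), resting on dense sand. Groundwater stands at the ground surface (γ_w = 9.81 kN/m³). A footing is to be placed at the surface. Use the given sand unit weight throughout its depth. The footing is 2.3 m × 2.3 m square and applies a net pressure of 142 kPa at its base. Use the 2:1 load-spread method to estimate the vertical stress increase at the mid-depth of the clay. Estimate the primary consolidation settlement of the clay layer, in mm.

S_c ≈ 207 mm

Mid-depth of clay below the ground surface: z = 1.6 + 2.4/2 = 2.8 m.
Total vertical stress at mid-clay: σ_v = 19.9×1.6 + 17×1.2 = 52.24 kPa.
Pore pressure: u = 9.81×(2.8 − 0) = 27.468 kPa.
Initial effective stress: σ'_0 = σ_v − u = 52.24 − 27.468 = 24.772 kPa.
Stress increase at mid-clay by the 2:1 spreading method:
Δσ = qBL/((B+z)(L+z)) = 142×2.3×2.3/((2.3+2.8)(2.3+2.8)) = 28.88 kPa
Final effective stress: σ'_f = σ'_0 + Δσ = 24.772 + 28.88 = 53.652 kPa.
Normally consolidated clay, so the full stress increment lies on the virgin compression line:
S_c = C_c·H/(1+e₀)·log₁₀(σ'_f/σ'_0) = 0.43×2.4/(1+0.67)×log₁₀(53.652/24.772)
    = 0.61796 × 0.33562 = 0.2074 m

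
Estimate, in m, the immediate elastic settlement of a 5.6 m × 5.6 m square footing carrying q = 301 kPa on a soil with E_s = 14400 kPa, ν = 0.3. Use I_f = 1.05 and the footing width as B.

S_e ≈ 0.112 m

Immediate (elastic) settlement: S_e = q·B·(1−ν²)/E_s · I_f.
S_e = 301 × 5.6 × (1 − 0.3²) / 14400 × 1.05
    = 301 × 5.6 × 0.91 / 14400 × 1.05
    = 0.1118 m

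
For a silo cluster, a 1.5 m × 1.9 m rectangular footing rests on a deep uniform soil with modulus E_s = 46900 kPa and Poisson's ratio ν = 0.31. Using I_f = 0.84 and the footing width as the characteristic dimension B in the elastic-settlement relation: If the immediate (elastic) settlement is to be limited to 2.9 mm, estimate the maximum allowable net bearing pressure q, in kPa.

S_e = q·B·(1−ν²)/E_s · I_f  ⇒  q = S_e·E_s / (B·(1−ν²)·I_f).
q = 0.0029 × 46900 / (1.5 × 0.9039 × 0.84) = 119.4 kPa

q ≈ 119 kPa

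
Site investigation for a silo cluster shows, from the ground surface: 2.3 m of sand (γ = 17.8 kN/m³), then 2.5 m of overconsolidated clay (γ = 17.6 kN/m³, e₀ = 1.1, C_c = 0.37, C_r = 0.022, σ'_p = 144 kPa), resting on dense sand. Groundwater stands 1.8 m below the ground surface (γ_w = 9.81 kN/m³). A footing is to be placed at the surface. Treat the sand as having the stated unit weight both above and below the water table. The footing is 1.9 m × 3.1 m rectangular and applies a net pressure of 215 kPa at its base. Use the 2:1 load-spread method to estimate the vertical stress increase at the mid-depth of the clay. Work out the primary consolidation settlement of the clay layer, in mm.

Mid-depth of clay below the ground surface: z = 2.3 + 2.5/2 = 3.55 m.
Total vertical stress at mid-clay: σ_v = 17.8×2.3 + 17.6×1.25 = 62.94 kPa.
Pore pressure: u = 9.81×(3.55 − 1.8) = 17.168 kPa.
Initial effective stress: σ'_0 = σ_v − u = 62.94 − 17.168 = 45.772 kPa.
Stress increase at mid-clay by the 2:1 spreading method:
Δσ = qBL/((B+z)(L+z)) = 215×1.9×3.1/((1.9+3.55)(3.1+3.55)) = 34.941 kPa
Final effective stress: σ'_f = 45.772 + 34.941 = 80.713 kPa.
σ'_f = 80.713 ≤ σ'_p = 144 kPa, so the clay remains overconsolidated and only the recompression index applies:
S_c = C_r·H/(1+e₀)·log₁₀(σ'_f/σ'_0) = 0.022×2.5/2.1×log₁₀(80.713/45.772)
    = 0.026191 × 0.24634 = 0.006452 m

S_c ≈ 6.45 mm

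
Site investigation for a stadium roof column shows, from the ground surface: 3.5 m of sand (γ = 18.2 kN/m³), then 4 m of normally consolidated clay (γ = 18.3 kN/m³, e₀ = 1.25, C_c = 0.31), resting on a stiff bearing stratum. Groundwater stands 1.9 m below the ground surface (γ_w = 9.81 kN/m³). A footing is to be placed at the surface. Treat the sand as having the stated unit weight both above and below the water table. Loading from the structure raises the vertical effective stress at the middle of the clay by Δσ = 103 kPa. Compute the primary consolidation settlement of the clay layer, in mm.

Mid-depth of clay below the ground surface: z = 3.5 + 4/2 = 5.5 m.
Total vertical stress at mid-clay: σ_v = 18.2×3.5 + 18.3×2 = 100.3 kPa.
Pore pressure: u = 9.81×(5.5 − 1.9) = 35.316 kPa.
Initial effective stress: σ'_0 = σ_v − u = 100.3 − 35.316 = 64.984 kPa.
Final effective stress: σ'_f = σ'_0 + Δσ = 64.984 + 103 = 167.98 kPa.
Normally consolidated clay, so the full stress increment lies on the virgin compression line:
S_c = C_c·H/(1+e₀)·log₁₀(σ'_f/σ'_0) = 0.31×4/(1+1.25)×log₁₀(167.98/64.984)
    = 0.55111 × 0.41245 = 0.2273 m

S_c ≈ 227 mm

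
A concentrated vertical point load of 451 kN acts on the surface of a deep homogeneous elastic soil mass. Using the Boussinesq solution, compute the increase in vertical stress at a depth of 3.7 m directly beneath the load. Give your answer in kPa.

Δσ_z ≈ 15.7 kPa

Boussinesq vertical stress below a point load on an elastic half-space:
Δσ_z = 3P/(2πz²) · [1 + (r/z)²]^(−5/2)
r/z = 0/3.7 = 0; [1+(r/z)²]^(−5/2) = 1.
Δσ_z = 3×451/(2π×3.7²) × 1 = 15.729 × 1 = 15.73 kPa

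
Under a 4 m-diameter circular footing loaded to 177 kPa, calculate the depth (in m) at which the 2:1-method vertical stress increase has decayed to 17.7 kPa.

2:1 spreading — at depth z the loaded area has grown by z in each plan dimension:
qD²/(D+z)² = Δσ_z ⇒ z = D(√(q/Δσ_z) − 1) = 4×(√(177/17.7) − 1) = 8.649 m

z ≈ 8.65 m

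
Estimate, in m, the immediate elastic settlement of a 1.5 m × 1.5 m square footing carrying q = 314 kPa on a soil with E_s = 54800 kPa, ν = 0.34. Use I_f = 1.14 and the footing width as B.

S_e ≈ 0.00867 m

Immediate (elastic) settlement: S_e = q·B·(1−ν²)/E_s · I_f.
S_e = 314 × 1.5 × (1 − 0.34²) / 54800 × 1.14
    = 314 × 1.5 × 0.8844 / 54800 × 1.14
    = 0.008666 m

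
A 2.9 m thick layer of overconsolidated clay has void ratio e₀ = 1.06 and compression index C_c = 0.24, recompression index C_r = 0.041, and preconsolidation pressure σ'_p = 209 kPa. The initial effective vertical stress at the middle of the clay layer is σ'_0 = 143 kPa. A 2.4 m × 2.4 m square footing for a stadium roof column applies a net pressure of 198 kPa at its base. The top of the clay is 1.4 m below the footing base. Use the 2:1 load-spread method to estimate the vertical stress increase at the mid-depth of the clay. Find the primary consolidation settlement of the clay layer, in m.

Mid-depth of clay below the footing base: z = 1.4 + 2.9/2 = 2.85 m.
Stress increase at mid-clay by the 2:1 spreading method:
Δσ = qBL/((B+z)(L+z)) = 198×2.4×2.4/((2.4+2.85)(2.4+2.85)) = 41.378 kPa
Final effective stress: σ'_f = 143 + 41.378 = 184.38 kPa.
σ'_f = 184.38 ≤ σ'_p = 209 kPa, so the clay remains overconsolidated and only the recompression index applies:
S_c = C_r·H/(1+e₀)·log₁₀(σ'_f/σ'_0) = 0.041×2.9/2.06×log₁₀(184.38/143)
    = 0.05772 × 0.11038 = 0.006371 m

S_c ≈ 0.00637 m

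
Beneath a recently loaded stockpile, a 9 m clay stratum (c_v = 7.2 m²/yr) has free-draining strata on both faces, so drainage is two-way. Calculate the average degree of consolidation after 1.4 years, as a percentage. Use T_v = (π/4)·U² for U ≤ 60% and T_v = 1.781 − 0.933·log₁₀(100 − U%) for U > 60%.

U ≈ 76.3 %

Drainage path length: H_d = H/2 = 4.5 m (double drainage).
T_v = c_v·t/H_d² = 7.2×1.4/4.5² = 0.49778.
T_v = 0.49778 corresponds to the U > 60% branch:
U = 1 − 10^((1.781 − T_v)/0.933)/100 = 0.7627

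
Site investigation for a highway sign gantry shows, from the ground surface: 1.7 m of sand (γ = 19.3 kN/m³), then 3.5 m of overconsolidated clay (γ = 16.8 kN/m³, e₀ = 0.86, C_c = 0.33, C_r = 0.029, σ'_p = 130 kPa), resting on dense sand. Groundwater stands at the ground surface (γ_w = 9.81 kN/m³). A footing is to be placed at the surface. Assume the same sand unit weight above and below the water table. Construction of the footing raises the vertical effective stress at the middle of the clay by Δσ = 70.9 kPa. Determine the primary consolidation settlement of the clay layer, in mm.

Mid-depth of clay below the ground surface: z = 1.7 + 3.5/2 = 3.45 m.
Total vertical stress at mid-clay: σ_v = 19.3×1.7 + 16.8×1.75 = 62.21 kPa.
Pore pressure: u = 9.81×(3.45 − 0) = 33.845 kPa.
Initial effective stress: σ'_0 = σ_v − u = 62.21 − 33.845 = 28.365 kPa.
Final effective stress: σ'_f = 28.365 + 70.9 = 99.265 kPa.
σ'_f = 99.265 ≤ σ'_p = 130 kPa, so the clay remains overconsolidated and only the recompression index applies:
S_c = C_r·H/(1+e₀)·log₁₀(σ'_f/σ'_0) = 0.029×3.5/1.86×log₁₀(99.265/28.365)
    = 0.054569 × 0.54401 = 0.02969 m

S_c ≈ 29.7 mm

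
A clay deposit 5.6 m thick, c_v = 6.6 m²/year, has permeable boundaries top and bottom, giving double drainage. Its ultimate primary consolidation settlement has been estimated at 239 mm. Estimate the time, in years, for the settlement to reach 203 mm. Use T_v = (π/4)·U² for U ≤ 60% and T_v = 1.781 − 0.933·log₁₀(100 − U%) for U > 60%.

t ≈ 0.81 years

Drainage path length: H_d = H/2 = 2.8 m (double drainage).
U = S(t)/S_ult = 203/239 = 0.8494.
U > 60%: T_v = 1.781 − 0.933·log₁₀(100 − 84.937) = 0.68202.
t = T_v·H_d²/c_v = 0.68202×2.8²/6.6 = 0.8102 years.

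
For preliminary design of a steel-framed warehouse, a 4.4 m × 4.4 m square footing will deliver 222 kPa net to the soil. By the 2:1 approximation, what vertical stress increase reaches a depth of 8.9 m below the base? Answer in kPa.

Δσ_z ≈ 24.3 kPa

By the 2:1 method the load spreads at 1 horizontal : 2 vertical, so at depth z the loaded area has grown by z in each plan dimension:
Δσ = qBL/((B+z)(L+z)) = 222×4.4×4.4/((4.4+8.9)(4.4+8.9)) = 24.297 kPa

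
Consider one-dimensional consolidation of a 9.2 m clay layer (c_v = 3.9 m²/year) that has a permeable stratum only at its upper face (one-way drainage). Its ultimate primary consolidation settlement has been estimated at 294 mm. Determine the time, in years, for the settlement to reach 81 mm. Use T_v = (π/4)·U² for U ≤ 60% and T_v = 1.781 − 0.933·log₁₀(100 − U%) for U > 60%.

t ≈ 1.29 years

Drainage path length: H_d = H = 9.2 m (single drainage).
U = S(t)/S_ult = 81/294 = 0.2755.
U ≤ 60%: T_v = (π/4)·U² = (π/4)×0.27551² = 0.059616.
t = T_v·H_d²/c_v = 0.059616×9.2²/3.9 = 1.294 years.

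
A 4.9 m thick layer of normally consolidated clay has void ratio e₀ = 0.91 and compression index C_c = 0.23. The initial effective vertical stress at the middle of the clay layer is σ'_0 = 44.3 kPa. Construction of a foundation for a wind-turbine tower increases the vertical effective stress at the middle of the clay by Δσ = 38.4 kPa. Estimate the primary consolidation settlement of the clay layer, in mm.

Final effective stress: σ'_f = σ'_0 + Δσ = 44.3 + 38.4 = 82.7 kPa.
Normally consolidated clay, so the full stress increment lies on the virgin compression line:
S_c = C_c·H/(1+e₀)·log₁₀(σ'_f/σ'_0) = 0.23×4.9/(1+0.91)×log₁₀(82.7/44.3)
    = 0.59005 × 0.2711 = 0.16 m

S_c ≈ 160 mm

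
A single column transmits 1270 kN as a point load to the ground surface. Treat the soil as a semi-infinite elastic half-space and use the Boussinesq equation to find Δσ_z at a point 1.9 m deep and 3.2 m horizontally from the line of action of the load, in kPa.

Boussinesq vertical stress below a point load on an elastic half-space:
Δσ_z = 3P/(2πz²) · [1 + (r/z)²]^(−5/2)
r/z = 3.2/1.9 = 1.6842; [1+(r/z)²]^(−5/2) = 0.034685.
Δσ_z = 3×1270/(2π×1.9²) × 0.034685 = 167.97 × 0.034685 = 5.826 kPa

Δσ_z ≈ 5.83 kPa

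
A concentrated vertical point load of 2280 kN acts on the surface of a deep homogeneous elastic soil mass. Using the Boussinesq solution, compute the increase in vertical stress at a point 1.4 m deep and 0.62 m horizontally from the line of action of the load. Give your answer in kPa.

Δσ_z ≈ 355 kPa

Boussinesq vertical stress below a point load on an elastic half-space:
Δσ_z = 3P/(2πz²) · [1 + (r/z)²]^(−5/2)
r/z = 0.62/1.4 = 0.44286; [1+(r/z)²]^(−5/2) = 0.63909.
Δσ_z = 3×2280/(2π×1.4²) × 0.63909 = 555.42 × 0.63909 = 355 kPa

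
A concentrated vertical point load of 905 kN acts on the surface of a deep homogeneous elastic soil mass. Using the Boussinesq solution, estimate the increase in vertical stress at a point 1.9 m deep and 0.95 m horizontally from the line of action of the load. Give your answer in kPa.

Δσ_z ≈ 68.5 kPa

Boussinesq vertical stress below a point load on an elastic half-space:
Δσ_z = 3P/(2πz²) · [1 + (r/z)²]^(−5/2)
r/z = 0.95/1.9 = 0.5; [1+(r/z)²]^(−5/2) = 0.57243.
Δσ_z = 3×905/(2π×1.9²) × 0.57243 = 119.7 × 0.57243 = 68.52 kPa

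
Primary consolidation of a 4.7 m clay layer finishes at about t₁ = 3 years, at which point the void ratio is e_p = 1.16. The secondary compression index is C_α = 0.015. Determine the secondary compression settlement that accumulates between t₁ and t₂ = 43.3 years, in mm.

S_s ≈ 37.8 mm

Secondary compression: S_s = C_α·H/(1+e_p)·log₁₀(t₂/t₁)
S_s = 0.015×4.7/(1+1.16)×log₁₀(43.3/3)
    = 0.03264 × 1.159 = 0.03784 m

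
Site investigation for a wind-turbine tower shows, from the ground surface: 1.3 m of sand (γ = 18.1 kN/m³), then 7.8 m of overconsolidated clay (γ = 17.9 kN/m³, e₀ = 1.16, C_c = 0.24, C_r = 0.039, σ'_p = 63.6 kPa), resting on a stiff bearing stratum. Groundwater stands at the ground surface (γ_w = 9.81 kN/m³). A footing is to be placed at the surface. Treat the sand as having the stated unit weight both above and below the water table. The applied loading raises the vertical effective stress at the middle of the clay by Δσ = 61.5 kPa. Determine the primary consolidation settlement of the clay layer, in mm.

S_c ≈ 209 mm

Mid-depth of clay below the ground surface: z = 1.3 + 7.8/2 = 5.2 m.
Total vertical stress at mid-clay: σ_v = 18.1×1.3 + 17.9×3.9 = 93.34 kPa.
Pore pressure: u = 9.81×(5.2 − 0) = 51.012 kPa.
Initial effective stress: σ'_0 = σ_v − u = 93.34 − 51.012 = 42.328 kPa.
Final effective stress: σ'_f = 42.328 + 61.5 = 103.83 kPa.
σ'_f = 103.83 > σ'_p = 63.6 kPa, so the stress path crosses the preconsolidation pressure — recompression up to σ'_p, then virgin compression beyond:
S_c = H/(1+e₀)·[C_r·log₁₀(σ'_p/σ'_0) + C_c·log₁₀(σ'_f/σ'_p)]
    = 7.8/2.16 × [0.039×log₁₀(63.6/42.328) + 0.24×log₁₀(103.83/63.6)]
    = 3.6111 × [0.0068963 + 0.051088] = 0.2094 m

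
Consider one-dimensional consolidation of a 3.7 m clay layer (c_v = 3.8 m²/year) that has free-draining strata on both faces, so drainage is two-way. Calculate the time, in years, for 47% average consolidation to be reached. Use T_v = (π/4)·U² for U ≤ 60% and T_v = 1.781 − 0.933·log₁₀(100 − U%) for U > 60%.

t ≈ 0.156 years

Drainage path length: H_d = H/2 = 1.85 m (double drainage).
U ≤ 60%: T_v = (π/4)·U² = (π/4)×0.47² = 0.17349.
t = T_v·H_d²/c_v = 0.17349×1.85²/3.8 = 0.1563 years.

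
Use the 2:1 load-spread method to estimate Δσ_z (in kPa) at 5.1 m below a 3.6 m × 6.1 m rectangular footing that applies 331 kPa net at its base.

By the 2:1 method the load spreads at 1 horizontal : 2 vertical, so at depth z the loaded area has grown by z in each plan dimension:
Δσ = qBL/((B+z)(L+z)) = 331×3.6×6.1/((3.6+5.1)(6.1+5.1)) = 74.597 kPa

Δσ_z ≈ 74.6 kPa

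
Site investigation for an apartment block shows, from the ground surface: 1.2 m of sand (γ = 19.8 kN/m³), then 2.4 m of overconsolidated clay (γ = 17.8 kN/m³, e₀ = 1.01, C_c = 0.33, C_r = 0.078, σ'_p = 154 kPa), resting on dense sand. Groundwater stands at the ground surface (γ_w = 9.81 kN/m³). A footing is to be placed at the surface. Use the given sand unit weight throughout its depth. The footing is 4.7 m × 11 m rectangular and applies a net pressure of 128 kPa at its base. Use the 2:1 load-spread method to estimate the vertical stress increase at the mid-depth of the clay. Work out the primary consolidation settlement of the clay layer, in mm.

S_c ≈ 58.3 mm

Mid-depth of clay below the ground surface: z = 1.2 + 2.4/2 = 2.4 m.
Total vertical stress at mid-clay: σ_v = 19.8×1.2 + 17.8×1.2 = 45.12 kPa.
Pore pressure: u = 9.81×(2.4 − 0) = 23.544 kPa.
Initial effective stress: σ'_0 = σ_v − u = 45.12 − 23.544 = 21.576 kPa.
Stress increase at mid-clay by the 2:1 spreading method:
Δσ = qBL/((B+z)(L+z)) = 128×4.7×11/((4.7+2.4)(11+2.4)) = 69.556 kPa
Final effective stress: σ'_f = 21.576 + 69.556 = 91.132 kPa.
σ'_f = 91.132 ≤ σ'_p = 154 kPa, so the clay remains overconsolidated and only the recompression index applies:
S_c = C_r·H/(1+e₀)·log₁₀(σ'_f/σ'_0) = 0.078×2.4/2.01×log₁₀(91.132/21.576)
    = 0.093132 × 0.6257 = 0.05827 m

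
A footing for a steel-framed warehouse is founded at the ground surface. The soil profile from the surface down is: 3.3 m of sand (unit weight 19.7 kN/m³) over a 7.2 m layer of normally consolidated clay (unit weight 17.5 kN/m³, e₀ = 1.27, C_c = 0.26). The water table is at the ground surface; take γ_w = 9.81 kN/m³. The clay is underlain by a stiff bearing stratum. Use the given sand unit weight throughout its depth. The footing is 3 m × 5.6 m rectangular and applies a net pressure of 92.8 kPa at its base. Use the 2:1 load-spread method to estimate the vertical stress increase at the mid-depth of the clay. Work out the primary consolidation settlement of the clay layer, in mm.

S_c ≈ 67.9 mm

Mid-depth of clay below the ground surface: z = 3.3 + 7.2/2 = 6.9 m.
Total vertical stress at mid-clay: σ_v = 19.7×3.3 + 17.5×3.6 = 128.01 kPa.
Pore pressure: u = 9.81×(6.9 − 0) = 67.689 kPa.
Initial effective stress: σ'_0 = σ_v − u = 128.01 − 67.689 = 60.321 kPa.
Stress increase at mid-clay by the 2:1 spreading method:
Δσ = qBL/((B+z)(L+z)) = 92.8×3×5.6/((3+6.9)(5.6+6.9)) = 12.598 kPa
Final effective stress: σ'_f = σ'_0 + Δσ = 60.321 + 12.598 = 72.919 kPa.
Normally consolidated clay, so the full stress increment lies on the virgin compression line:
S_c = C_c·H/(1+e₀)·log₁₀(σ'_f/σ'_0) = 0.26×7.2/(1+1.27)×log₁₀(72.919/60.321)
    = 0.82467 × 0.082372 = 0.06793 m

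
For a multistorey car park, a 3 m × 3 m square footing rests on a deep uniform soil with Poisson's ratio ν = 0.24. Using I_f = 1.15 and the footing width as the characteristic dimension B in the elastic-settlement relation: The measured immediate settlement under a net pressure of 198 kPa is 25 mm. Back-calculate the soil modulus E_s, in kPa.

E_s ≈ 25800 kPa

S_e = q·B·(1−ν²)/E_s · I_f  ⇒  E_s = q·B·(1−ν²)·I_f / S_e.
E_s = 198 × 3 × 0.9424 × 1.15 / 0.025 = 25750 kPa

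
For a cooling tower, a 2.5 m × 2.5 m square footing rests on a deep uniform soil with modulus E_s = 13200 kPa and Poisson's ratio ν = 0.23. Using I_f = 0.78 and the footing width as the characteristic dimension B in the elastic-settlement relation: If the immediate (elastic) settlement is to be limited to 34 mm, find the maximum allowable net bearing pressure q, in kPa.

S_e = q·B·(1−ν²)/E_s · I_f  ⇒  q = S_e·E_s / (B·(1−ν²)·I_f).
q = 0.034 × 13200 / (2.5 × 0.9471 × 0.78) = 243 kPa

q ≈ 243 kPa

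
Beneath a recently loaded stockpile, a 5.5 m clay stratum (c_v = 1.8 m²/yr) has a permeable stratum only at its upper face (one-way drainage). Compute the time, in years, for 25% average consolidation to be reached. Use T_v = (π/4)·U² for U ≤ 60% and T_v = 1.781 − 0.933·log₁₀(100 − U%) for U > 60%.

Drainage path length: H_d = H = 5.5 m (single drainage).
U ≤ 60%: T_v = (π/4)·U² = (π/4)×0.25² = 0.049087.
t = T_v·H_d²/c_v = 0.049087×5.5²/1.8 = 0.8249 years.

t ≈ 0.825 years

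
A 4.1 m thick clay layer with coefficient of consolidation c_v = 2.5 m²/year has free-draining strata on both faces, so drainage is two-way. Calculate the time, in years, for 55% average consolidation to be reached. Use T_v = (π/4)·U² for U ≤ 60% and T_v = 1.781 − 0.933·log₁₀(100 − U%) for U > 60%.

t ≈ 0.399 years

Drainage path length: H_d = H/2 = 2.05 m (double drainage).
U ≤ 60%: T_v = (π/4)·U² = (π/4)×0.55² = 0.23758.
t = T_v·H_d²/c_v = 0.23758×2.05²/2.5 = 0.3994 years.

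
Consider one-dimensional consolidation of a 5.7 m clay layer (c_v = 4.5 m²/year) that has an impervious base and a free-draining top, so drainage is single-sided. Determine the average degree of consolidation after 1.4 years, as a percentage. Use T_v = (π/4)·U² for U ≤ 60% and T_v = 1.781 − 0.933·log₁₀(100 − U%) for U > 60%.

U ≈ 49.7 %

Drainage path length: H_d = H = 5.7 m (single drainage).
T_v = c_v·t/H_d² = 4.5×1.4/5.7² = 0.19391.
T_v = 0.19391 corresponds to the U ≤ 60% branch:
U = √(4T_v/π) = 0.4969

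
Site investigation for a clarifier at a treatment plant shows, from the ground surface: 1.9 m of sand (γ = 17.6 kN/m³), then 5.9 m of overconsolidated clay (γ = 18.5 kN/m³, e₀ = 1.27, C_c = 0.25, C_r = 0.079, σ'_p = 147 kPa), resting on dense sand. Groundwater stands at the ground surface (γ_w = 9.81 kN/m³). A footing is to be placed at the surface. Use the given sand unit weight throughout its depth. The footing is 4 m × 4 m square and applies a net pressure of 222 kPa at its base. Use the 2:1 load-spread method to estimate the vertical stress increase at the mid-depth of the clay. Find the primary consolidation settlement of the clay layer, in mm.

S_c ≈ 67.1 mm

Mid-depth of clay below the ground surface: z = 1.9 + 5.9/2 = 4.85 m.
Total vertical stress at mid-clay: σ_v = 17.6×1.9 + 18.5×2.95 = 88.015 kPa.
Pore pressure: u = 9.81×(4.85 − 0) = 47.578 kPa.
Initial effective stress: σ'_0 = σ_v − u = 88.015 − 47.578 = 40.437 kPa.
Stress increase at mid-clay by the 2:1 spreading method:
Δσ = qBL/((B+z)(L+z)) = 222×4×4/((4+4.85)(4+4.85)) = 45.351 kPa
Final effective stress: σ'_f = 40.437 + 45.351 = 85.788 kPa.
σ'_f = 85.788 ≤ σ'_p = 147 kPa, so the clay remains overconsolidated and only the recompression index applies:
S_c = C_r·H/(1+e₀)·log₁₀(σ'_f/σ'_0) = 0.079×5.9/2.27×log₁₀(85.788/40.437)
    = 0.20533 × 0.32665 = 0.06707 m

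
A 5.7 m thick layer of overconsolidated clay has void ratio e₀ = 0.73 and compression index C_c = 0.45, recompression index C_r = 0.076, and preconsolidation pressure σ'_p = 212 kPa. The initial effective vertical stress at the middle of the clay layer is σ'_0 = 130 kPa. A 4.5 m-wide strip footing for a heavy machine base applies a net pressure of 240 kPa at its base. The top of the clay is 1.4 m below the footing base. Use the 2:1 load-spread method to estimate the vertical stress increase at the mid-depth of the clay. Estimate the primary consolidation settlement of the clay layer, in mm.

Mid-depth of clay below the footing base: z = 1.4 + 5.7/2 = 4.25 m.
Stress increase at mid-clay by the 2:1 spreading method:
Δσ = qB/(B+z) = 240×4.5/(4.5+4.25) = 123.43 kPa
Final effective stress: σ'_f = 130 + 123.43 = 253.43 kPa.
σ'_f = 253.43 > σ'_p = 212 kPa, so the stress path crosses the preconsolidation pressure — recompression up to σ'_p, then virgin compression beyond:
S_c = H/(1+e₀)·[C_r·log₁₀(σ'_p/σ'_0) + C_c·log₁₀(σ'_f/σ'_p)]
    = 5.7/1.73 × [0.076×log₁₀(212/130) + 0.45×log₁₀(253.43/212)]
    = 3.2948 × [0.016142 + 0.034885] = 0.1681 m

S_c ≈ 168 mm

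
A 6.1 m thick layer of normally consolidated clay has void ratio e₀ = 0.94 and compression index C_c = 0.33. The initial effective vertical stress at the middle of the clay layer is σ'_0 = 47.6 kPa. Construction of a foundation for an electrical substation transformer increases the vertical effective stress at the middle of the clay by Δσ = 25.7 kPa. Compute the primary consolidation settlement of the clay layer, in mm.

Final effective stress: σ'_f = σ'_0 + Δσ = 47.6 + 25.7 = 73.3 kPa.
Normally consolidated clay, so the full stress increment lies on the virgin compression line:
S_c = C_c·H/(1+e₀)·log₁₀(σ'_f/σ'_0) = 0.33×6.1/(1+0.94)×log₁₀(73.3/47.6)
    = 1.0376 × 0.1875 = 0.1946 m

S_c ≈ 195 mm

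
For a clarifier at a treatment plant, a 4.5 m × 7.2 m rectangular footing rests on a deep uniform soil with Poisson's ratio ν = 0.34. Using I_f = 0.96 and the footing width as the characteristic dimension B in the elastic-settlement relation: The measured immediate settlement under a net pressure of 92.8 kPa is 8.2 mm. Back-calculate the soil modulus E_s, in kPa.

E_s ≈ 43200 kPa

S_e = q·B·(1−ν²)/E_s · I_f  ⇒  E_s = q·B·(1−ν²)·I_f / S_e.
E_s = 92.8 × 4.5 × 0.8844 × 0.96 / 0.0082 = 43240 kPa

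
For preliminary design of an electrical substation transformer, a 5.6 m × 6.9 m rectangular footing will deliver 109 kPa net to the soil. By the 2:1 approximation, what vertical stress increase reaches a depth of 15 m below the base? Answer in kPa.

Δσ_z ≈ 9.34 kPa

By the 2:1 method the load spreads at 1 horizontal : 2 vertical, so at depth z the loaded area has grown by z in each plan dimension:
Δσ = qBL/((B+z)(L+z)) = 109×5.6×6.9/((5.6+15)(6.9+15)) = 9.3358 kPa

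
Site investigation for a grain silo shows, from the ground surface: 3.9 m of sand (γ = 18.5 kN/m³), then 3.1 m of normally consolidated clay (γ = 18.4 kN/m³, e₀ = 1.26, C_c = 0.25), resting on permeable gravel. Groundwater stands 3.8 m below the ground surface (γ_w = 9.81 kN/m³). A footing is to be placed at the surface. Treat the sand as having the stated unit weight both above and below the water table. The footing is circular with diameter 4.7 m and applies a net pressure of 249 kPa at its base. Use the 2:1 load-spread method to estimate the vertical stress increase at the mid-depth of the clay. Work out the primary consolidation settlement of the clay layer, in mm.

S_c ≈ 72.9 mm

Mid-depth of clay below the ground surface: z = 3.9 + 3.1/2 = 5.45 m.
Total vertical stress at mid-clay: σ_v = 18.5×3.9 + 18.4×1.55 = 100.67 kPa.
Pore pressure: u = 9.81×(5.45 − 3.8) = 16.186 kPa.
Initial effective stress: σ'_0 = σ_v − u = 100.67 − 16.186 = 84.484 kPa.
Stress increase at mid-clay by the 2:1 spreading method:
Δσ ≈ qD²/(D+z)² = 249×4.7²/(4.7+5.45)² = 53.39 kPa
Final effective stress: σ'_f = σ'_0 + Δσ = 84.484 + 53.39 = 137.87 kPa.
Normally consolidated clay, so the full stress increment lies on the virgin compression line:
S_c = C_c·H/(1+e₀)·log₁₀(σ'_f/σ'_0) = 0.25×3.1/(1+1.26)×log₁₀(137.87/84.484)
    = 0.34292 × 0.2127 = 0.07294 m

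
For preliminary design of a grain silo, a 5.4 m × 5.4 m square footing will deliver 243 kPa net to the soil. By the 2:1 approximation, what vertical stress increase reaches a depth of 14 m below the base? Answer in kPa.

By the 2:1 method the load spreads at 1 horizontal : 2 vertical, so at depth z the loaded area has grown by z in each plan dimension:
Δσ = qBL/((B+z)(L+z)) = 243×5.4×5.4/((5.4+14)(5.4+14)) = 18.827 kPa

Δσ_z ≈ 18.8 kPa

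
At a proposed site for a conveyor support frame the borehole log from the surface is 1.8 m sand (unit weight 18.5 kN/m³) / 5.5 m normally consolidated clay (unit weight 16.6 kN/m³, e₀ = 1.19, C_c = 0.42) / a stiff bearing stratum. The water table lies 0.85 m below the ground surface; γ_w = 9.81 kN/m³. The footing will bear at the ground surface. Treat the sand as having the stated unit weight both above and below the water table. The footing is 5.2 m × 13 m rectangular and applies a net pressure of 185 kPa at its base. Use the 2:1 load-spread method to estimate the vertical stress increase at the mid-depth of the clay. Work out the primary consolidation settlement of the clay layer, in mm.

Mid-depth of clay below the ground surface: z = 1.8 + 5.5/2 = 4.55 m.
Total vertical stress at mid-clay: σ_v = 18.5×1.8 + 16.6×2.75 = 78.95 kPa.
Pore pressure: u = 9.81×(4.55 − 0.85) = 36.297 kPa.
Initial effective stress: σ'_0 = σ_v − u = 78.95 − 36.297 = 42.653 kPa.
Stress increase at mid-clay by the 2:1 spreading method:
Δσ = qBL/((B+z)(L+z)) = 185×5.2×13/((5.2+4.55)(13+4.55)) = 73.086 kPa
Final effective stress: σ'_f = σ'_0 + Δσ = 42.653 + 73.086 = 115.74 kPa.
Normally consolidated clay, so the full stress increment lies on the virgin compression line:
S_c = C_c·H/(1+e₀)·log₁₀(σ'_f/σ'_0) = 0.42×5.5/(1+1.19)×log₁₀(115.74/42.653)
    = 1.0548 × 0.43353 = 0.4573 m

S_c ≈ 457 mm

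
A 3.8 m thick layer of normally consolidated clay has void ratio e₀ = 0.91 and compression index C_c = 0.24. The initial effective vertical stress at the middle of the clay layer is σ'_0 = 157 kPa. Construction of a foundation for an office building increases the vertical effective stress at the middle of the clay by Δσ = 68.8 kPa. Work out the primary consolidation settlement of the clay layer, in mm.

Final effective stress: σ'_f = σ'_0 + Δσ = 157 + 68.8 = 225.8 kPa.
Normally consolidated clay, so the full stress increment lies on the virgin compression line:
S_c = C_c·H/(1+e₀)·log₁₀(σ'_f/σ'_0) = 0.24×3.8/(1+0.91)×log₁₀(225.8/157)
    = 0.47749 × 0.15782 = 0.07536 m

S_c ≈ 75.4 mm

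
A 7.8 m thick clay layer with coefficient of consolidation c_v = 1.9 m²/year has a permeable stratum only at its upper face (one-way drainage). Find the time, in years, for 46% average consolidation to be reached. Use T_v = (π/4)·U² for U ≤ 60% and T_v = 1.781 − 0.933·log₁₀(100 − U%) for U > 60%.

t ≈ 5.32 years

Drainage path length: H_d = H = 7.8 m (single drainage).
U ≤ 60%: T_v = (π/4)·U² = (π/4)×0.46² = 0.16619.
t = T_v·H_d²/c_v = 0.16619×7.8²/1.9 = 5.322 years.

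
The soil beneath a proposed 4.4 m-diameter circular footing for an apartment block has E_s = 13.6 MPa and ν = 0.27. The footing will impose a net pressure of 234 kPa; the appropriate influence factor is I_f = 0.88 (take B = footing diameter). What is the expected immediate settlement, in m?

Immediate (elastic) settlement: S_e = q·B·(1−ν²)/E_s · I_f.
E_s = 13.6 MPa = 13600 kPa.
S_e = 234 × 4.4 × (1 − 0.27²) / 13600 × 0.88
    = 234 × 4.4 × 0.9271 / 13600 × 0.88
    = 0.06176 m

S_e ≈ 0.0618 m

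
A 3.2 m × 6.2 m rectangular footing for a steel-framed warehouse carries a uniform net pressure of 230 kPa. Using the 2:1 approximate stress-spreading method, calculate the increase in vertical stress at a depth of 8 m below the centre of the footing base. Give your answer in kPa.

Δσ_z ≈ 28.7 kPa

By the 2:1 method the load spreads at 1 horizontal : 2 vertical, so at depth z the loaded area has grown by z in each plan dimension:
Δσ = qBL/((B+z)(L+z)) = 230×3.2×6.2/((3.2+8)(6.2+8)) = 28.692 kPa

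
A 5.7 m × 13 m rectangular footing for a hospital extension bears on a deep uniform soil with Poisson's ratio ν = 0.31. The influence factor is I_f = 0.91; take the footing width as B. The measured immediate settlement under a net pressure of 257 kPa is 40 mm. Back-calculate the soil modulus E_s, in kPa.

E_s ≈ 30100 kPa

S_e = q·B·(1−ν²)/E_s · I_f  ⇒  E_s = q·B·(1−ν²)·I_f / S_e.
E_s = 257 × 5.7 × 0.9039 × 0.91 / 0.04 = 30120 kPa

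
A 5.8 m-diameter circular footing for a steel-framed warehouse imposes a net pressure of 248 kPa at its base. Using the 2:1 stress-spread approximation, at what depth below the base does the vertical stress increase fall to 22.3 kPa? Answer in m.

2:1 spreading — at depth z the loaded area has grown by z in each plan dimension:
qD²/(D+z)² = Δσ_z ⇒ z = D(√(q/Δσ_z) − 1) = 5.8×(√(248/22.3) − 1) = 13.54 m

z ≈ 13.5 m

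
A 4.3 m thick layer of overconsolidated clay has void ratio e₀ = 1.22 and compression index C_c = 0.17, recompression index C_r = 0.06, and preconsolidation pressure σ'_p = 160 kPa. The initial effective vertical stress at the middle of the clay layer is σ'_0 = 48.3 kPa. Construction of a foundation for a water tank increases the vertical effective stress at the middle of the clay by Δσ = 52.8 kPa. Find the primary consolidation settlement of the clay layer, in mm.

Final effective stress: σ'_f = 48.3 + 52.8 = 101.1 kPa.
σ'_f = 101.1 ≤ σ'_p = 160 kPa, so the clay remains overconsolidated and only the recompression index applies:
S_c = C_r·H/(1+e₀)·log₁₀(σ'_f/σ'_0) = 0.06×4.3/2.22×log₁₀(101.1/48.3)
    = 0.11621 × 0.3208 = 0.03728 m

S_c ≈ 37.3 mm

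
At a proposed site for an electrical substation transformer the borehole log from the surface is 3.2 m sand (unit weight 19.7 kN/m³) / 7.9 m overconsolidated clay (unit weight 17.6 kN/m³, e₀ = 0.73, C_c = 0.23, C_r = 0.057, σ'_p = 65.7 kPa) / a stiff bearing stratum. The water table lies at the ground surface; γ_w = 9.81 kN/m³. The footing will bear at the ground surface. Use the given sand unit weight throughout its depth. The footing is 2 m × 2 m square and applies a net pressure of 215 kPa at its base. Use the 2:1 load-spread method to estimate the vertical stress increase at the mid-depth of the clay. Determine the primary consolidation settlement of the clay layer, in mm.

S_c ≈ 51.9 mm

Mid-depth of clay below the ground surface: z = 3.2 + 7.9/2 = 7.15 m.
Total vertical stress at mid-clay: σ_v = 19.7×3.2 + 17.6×3.95 = 132.56 kPa.
Pore pressure: u = 9.81×(7.15 − 0) = 70.142 kPa.
Initial effective stress: σ'_0 = σ_v − u = 132.56 − 70.142 = 62.418 kPa.
Stress increase at mid-clay by the 2:1 spreading method:
Δσ = qBL/((B+z)(L+z)) = 215×2×2/((2+7.15)(2+7.15)) = 10.272 kPa
Final effective stress: σ'_f = 62.418 + 10.272 = 72.69 kPa.
σ'_f = 72.69 > σ'_p = 65.7 kPa, so the stress path crosses the preconsolidation pressure — recompression up to σ'_p, then virgin compression beyond:
S_c = H/(1+e₀)·[C_r·log₁₀(σ'_p/σ'_0) + C_c·log₁₀(σ'_f/σ'_p)]
    = 7.9/1.73 × [0.057×log₁₀(65.7/62.418) + 0.23×log₁₀(72.69/65.7)]
    = 4.5665 × [0.0012686 + 0.010099] = 0.05191 m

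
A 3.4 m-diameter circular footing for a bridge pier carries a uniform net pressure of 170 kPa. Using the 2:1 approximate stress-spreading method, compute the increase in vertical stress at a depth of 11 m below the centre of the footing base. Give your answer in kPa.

By the 2:1 method the load spreads at 1 horizontal : 2 vertical, so at depth z the loaded area has grown by z in each plan dimension:
Δσ ≈ qD²/(D+z)² = 170×3.4²/(3.4+11)² = 9.4772 kPa

Δσ_z ≈ 9.48 kPa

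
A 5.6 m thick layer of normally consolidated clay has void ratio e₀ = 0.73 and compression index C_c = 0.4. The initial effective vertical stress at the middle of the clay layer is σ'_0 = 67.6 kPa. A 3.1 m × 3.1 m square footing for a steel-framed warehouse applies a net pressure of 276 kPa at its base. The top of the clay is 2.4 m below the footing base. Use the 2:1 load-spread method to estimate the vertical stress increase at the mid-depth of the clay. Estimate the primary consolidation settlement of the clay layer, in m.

Mid-depth of clay below the footing base: z = 2.4 + 5.6/2 = 5.2 m.
Stress increase at mid-clay by the 2:1 spreading method:
Δσ = qBL/((B+z)(L+z)) = 276×3.1×3.1/((3.1+5.2)(3.1+5.2)) = 38.501 kPa
Final effective stress: σ'_f = σ'_0 + Δσ = 67.6 + 38.501 = 106.1 kPa.
Normally consolidated clay, so the full stress increment lies on the virgin compression line:
S_c = C_c·H/(1+e₀)·log₁₀(σ'_f/σ'_0) = 0.4×5.6/(1+0.73)×log₁₀(106.1/67.6)
    = 1.2948 × 0.19577 = 0.2535 m

S_c ≈ 0.253 m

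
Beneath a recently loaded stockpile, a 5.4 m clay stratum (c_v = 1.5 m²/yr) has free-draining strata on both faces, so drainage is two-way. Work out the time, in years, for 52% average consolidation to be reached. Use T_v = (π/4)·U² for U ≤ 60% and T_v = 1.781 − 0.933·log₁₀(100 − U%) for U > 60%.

t ≈ 1.03 years

Drainage path length: H_d = H/2 = 2.7 m (double drainage).
U ≤ 60%: T_v = (π/4)·U² = (π/4)×0.52² = 0.21237.
t = T_v·H_d²/c_v = 0.21237×2.7²/1.5 = 1.032 years.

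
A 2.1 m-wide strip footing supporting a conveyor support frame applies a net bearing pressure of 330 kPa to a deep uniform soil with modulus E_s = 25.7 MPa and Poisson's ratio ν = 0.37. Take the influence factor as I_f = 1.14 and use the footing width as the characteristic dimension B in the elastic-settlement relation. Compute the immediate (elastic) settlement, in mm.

Immediate (elastic) settlement: S_e = q·B·(1−ν²)/E_s · I_f.
E_s = 25.7 MPa = 25700 kPa.
S_e = 330 × 2.1 × (1 − 0.37²) / 25700 × 1.14
    = 330 × 2.1 × 0.8631 / 25700 × 1.14
    = 0.02653 m = 26.53 mm

S_e ≈ 26.5 mm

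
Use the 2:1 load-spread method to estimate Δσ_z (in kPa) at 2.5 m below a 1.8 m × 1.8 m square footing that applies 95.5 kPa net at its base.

By the 2:1 method the load spreads at 1 horizontal : 2 vertical, so at depth z the loaded area has grown by z in each plan dimension:
Δσ = qBL/((B+z)(L+z)) = 95.5×1.8×1.8/((1.8+2.5)(1.8+2.5)) = 16.734 kPa

Δσ_z ≈ 16.7 kPa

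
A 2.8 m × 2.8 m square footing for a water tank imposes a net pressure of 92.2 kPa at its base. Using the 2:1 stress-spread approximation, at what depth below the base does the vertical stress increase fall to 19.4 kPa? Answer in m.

z ≈ 3.3 m

2:1 spreading — at depth z the loaded area has grown by z in each plan dimension:
qB²/(B+z)² = Δσ_z ⇒ z = B(√(q/Δσ_z) − 1) = 2.8×(√(92.2/19.4) − 1) = 3.304 m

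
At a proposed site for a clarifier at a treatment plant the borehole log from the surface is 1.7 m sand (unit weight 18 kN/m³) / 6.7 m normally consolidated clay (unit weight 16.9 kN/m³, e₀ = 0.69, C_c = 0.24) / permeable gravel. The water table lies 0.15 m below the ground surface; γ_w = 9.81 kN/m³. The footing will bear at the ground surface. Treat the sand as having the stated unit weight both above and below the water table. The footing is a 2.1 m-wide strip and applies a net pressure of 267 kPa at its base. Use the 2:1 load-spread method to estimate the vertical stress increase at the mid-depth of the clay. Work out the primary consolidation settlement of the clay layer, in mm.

Mid-depth of clay below the ground surface: z = 1.7 + 6.7/2 = 5.05 m.
Total vertical stress at mid-clay: σ_v = 18×1.7 + 16.9×3.35 = 87.215 kPa.
Pore pressure: u = 9.81×(5.05 − 0.15) = 48.069 kPa.
Initial effective stress: σ'_0 = σ_v − u = 87.215 − 48.069 = 39.146 kPa.
Stress increase at mid-clay by the 2:1 spreading method:
Δσ = qB/(B+z) = 267×2.1/(2.1+5.05) = 78.42 kPa
Final effective stress: σ'_f = σ'_0 + Δσ = 39.146 + 78.42 = 117.57 kPa.
Normally consolidated clay, so the full stress increment lies on the virgin compression line:
S_c = C_c·H/(1+e₀)·log₁₀(σ'_f/σ'_0) = 0.24×6.7/(1+0.69)×log₁₀(117.57/39.146)
    = 0.95148 × 0.47761 = 0.4544 m

S_c ≈ 454 mm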